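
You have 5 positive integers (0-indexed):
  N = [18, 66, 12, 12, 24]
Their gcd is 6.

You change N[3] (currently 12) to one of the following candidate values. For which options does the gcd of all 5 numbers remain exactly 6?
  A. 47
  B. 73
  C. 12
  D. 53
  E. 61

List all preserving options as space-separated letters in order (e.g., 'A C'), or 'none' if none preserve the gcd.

Answer: C

Derivation:
Old gcd = 6; gcd of others (without N[3]) = 6
New gcd for candidate v: gcd(6, v). Preserves old gcd iff gcd(6, v) = 6.
  Option A: v=47, gcd(6,47)=1 -> changes
  Option B: v=73, gcd(6,73)=1 -> changes
  Option C: v=12, gcd(6,12)=6 -> preserves
  Option D: v=53, gcd(6,53)=1 -> changes
  Option E: v=61, gcd(6,61)=1 -> changes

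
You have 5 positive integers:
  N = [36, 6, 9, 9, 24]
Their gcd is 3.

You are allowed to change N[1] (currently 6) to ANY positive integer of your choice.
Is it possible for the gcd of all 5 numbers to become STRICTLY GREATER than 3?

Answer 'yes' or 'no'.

Current gcd = 3
gcd of all OTHER numbers (without N[1]=6): gcd([36, 9, 9, 24]) = 3
The new gcd after any change is gcd(3, new_value).
This can be at most 3.
Since 3 = old gcd 3, the gcd can only stay the same or decrease.

Answer: no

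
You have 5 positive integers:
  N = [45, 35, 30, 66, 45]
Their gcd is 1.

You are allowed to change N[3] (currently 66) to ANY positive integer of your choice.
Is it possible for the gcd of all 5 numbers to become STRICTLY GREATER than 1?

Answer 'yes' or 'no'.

Current gcd = 1
gcd of all OTHER numbers (without N[3]=66): gcd([45, 35, 30, 45]) = 5
The new gcd after any change is gcd(5, new_value).
This can be at most 5.
Since 5 > old gcd 1, the gcd CAN increase (e.g., set N[3] = 5).

Answer: yes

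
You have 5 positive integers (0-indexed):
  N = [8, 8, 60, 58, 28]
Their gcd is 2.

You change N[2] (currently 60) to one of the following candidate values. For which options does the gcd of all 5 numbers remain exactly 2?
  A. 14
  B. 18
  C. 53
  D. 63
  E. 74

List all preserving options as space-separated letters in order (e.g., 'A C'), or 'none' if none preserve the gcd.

Answer: A B E

Derivation:
Old gcd = 2; gcd of others (without N[2]) = 2
New gcd for candidate v: gcd(2, v). Preserves old gcd iff gcd(2, v) = 2.
  Option A: v=14, gcd(2,14)=2 -> preserves
  Option B: v=18, gcd(2,18)=2 -> preserves
  Option C: v=53, gcd(2,53)=1 -> changes
  Option D: v=63, gcd(2,63)=1 -> changes
  Option E: v=74, gcd(2,74)=2 -> preserves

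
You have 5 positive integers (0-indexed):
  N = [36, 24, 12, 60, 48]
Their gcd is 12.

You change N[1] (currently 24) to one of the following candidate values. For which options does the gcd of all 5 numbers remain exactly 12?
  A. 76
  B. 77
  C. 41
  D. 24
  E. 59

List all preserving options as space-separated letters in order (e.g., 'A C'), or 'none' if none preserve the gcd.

Old gcd = 12; gcd of others (without N[1]) = 12
New gcd for candidate v: gcd(12, v). Preserves old gcd iff gcd(12, v) = 12.
  Option A: v=76, gcd(12,76)=4 -> changes
  Option B: v=77, gcd(12,77)=1 -> changes
  Option C: v=41, gcd(12,41)=1 -> changes
  Option D: v=24, gcd(12,24)=12 -> preserves
  Option E: v=59, gcd(12,59)=1 -> changes

Answer: D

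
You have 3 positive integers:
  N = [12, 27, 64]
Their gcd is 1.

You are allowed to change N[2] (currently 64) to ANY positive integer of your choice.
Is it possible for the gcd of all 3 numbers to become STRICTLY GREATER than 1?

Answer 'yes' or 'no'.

Current gcd = 1
gcd of all OTHER numbers (without N[2]=64): gcd([12, 27]) = 3
The new gcd after any change is gcd(3, new_value).
This can be at most 3.
Since 3 > old gcd 1, the gcd CAN increase (e.g., set N[2] = 3).

Answer: yes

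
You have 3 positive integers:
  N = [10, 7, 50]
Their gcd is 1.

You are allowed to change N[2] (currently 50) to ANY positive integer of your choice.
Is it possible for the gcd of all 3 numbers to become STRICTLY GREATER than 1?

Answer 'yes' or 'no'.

Current gcd = 1
gcd of all OTHER numbers (without N[2]=50): gcd([10, 7]) = 1
The new gcd after any change is gcd(1, new_value).
This can be at most 1.
Since 1 = old gcd 1, the gcd can only stay the same or decrease.

Answer: no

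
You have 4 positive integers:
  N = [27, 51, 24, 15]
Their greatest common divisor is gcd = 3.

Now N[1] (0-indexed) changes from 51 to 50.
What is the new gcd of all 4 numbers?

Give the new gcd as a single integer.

Answer: 1

Derivation:
Numbers: [27, 51, 24, 15], gcd = 3
Change: index 1, 51 -> 50
gcd of the OTHER numbers (without index 1): gcd([27, 24, 15]) = 3
New gcd = gcd(g_others, new_val) = gcd(3, 50) = 1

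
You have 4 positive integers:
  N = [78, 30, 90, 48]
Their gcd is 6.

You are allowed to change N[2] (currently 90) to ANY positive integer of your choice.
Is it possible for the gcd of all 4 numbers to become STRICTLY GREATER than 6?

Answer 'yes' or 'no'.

Current gcd = 6
gcd of all OTHER numbers (without N[2]=90): gcd([78, 30, 48]) = 6
The new gcd after any change is gcd(6, new_value).
This can be at most 6.
Since 6 = old gcd 6, the gcd can only stay the same or decrease.

Answer: no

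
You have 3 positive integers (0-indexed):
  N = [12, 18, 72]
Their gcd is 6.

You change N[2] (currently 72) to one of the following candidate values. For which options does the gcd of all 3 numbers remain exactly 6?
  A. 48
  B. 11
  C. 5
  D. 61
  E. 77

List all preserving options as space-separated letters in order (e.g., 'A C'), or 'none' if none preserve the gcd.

Old gcd = 6; gcd of others (without N[2]) = 6
New gcd for candidate v: gcd(6, v). Preserves old gcd iff gcd(6, v) = 6.
  Option A: v=48, gcd(6,48)=6 -> preserves
  Option B: v=11, gcd(6,11)=1 -> changes
  Option C: v=5, gcd(6,5)=1 -> changes
  Option D: v=61, gcd(6,61)=1 -> changes
  Option E: v=77, gcd(6,77)=1 -> changes

Answer: A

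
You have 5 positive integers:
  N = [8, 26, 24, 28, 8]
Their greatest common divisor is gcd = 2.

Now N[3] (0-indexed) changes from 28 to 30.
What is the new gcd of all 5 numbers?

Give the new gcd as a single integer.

Numbers: [8, 26, 24, 28, 8], gcd = 2
Change: index 3, 28 -> 30
gcd of the OTHER numbers (without index 3): gcd([8, 26, 24, 8]) = 2
New gcd = gcd(g_others, new_val) = gcd(2, 30) = 2

Answer: 2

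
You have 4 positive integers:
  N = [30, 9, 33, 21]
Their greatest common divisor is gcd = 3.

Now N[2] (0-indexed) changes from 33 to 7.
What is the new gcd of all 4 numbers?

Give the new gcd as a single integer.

Numbers: [30, 9, 33, 21], gcd = 3
Change: index 2, 33 -> 7
gcd of the OTHER numbers (without index 2): gcd([30, 9, 21]) = 3
New gcd = gcd(g_others, new_val) = gcd(3, 7) = 1

Answer: 1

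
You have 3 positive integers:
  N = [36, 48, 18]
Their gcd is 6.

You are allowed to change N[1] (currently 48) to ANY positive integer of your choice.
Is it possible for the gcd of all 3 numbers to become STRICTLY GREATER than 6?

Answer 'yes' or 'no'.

Answer: yes

Derivation:
Current gcd = 6
gcd of all OTHER numbers (without N[1]=48): gcd([36, 18]) = 18
The new gcd after any change is gcd(18, new_value).
This can be at most 18.
Since 18 > old gcd 6, the gcd CAN increase (e.g., set N[1] = 18).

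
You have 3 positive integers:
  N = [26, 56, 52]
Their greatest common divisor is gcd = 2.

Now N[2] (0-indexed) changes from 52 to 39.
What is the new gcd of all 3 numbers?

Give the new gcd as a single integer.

Answer: 1

Derivation:
Numbers: [26, 56, 52], gcd = 2
Change: index 2, 52 -> 39
gcd of the OTHER numbers (without index 2): gcd([26, 56]) = 2
New gcd = gcd(g_others, new_val) = gcd(2, 39) = 1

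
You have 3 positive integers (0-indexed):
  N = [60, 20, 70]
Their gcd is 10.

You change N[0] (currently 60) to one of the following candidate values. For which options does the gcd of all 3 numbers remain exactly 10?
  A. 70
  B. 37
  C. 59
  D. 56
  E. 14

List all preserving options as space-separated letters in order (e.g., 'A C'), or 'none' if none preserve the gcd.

Answer: A

Derivation:
Old gcd = 10; gcd of others (without N[0]) = 10
New gcd for candidate v: gcd(10, v). Preserves old gcd iff gcd(10, v) = 10.
  Option A: v=70, gcd(10,70)=10 -> preserves
  Option B: v=37, gcd(10,37)=1 -> changes
  Option C: v=59, gcd(10,59)=1 -> changes
  Option D: v=56, gcd(10,56)=2 -> changes
  Option E: v=14, gcd(10,14)=2 -> changes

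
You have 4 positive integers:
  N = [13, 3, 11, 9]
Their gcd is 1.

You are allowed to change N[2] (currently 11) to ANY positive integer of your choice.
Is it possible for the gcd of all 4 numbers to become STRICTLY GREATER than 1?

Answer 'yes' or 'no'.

Current gcd = 1
gcd of all OTHER numbers (without N[2]=11): gcd([13, 3, 9]) = 1
The new gcd after any change is gcd(1, new_value).
This can be at most 1.
Since 1 = old gcd 1, the gcd can only stay the same or decrease.

Answer: no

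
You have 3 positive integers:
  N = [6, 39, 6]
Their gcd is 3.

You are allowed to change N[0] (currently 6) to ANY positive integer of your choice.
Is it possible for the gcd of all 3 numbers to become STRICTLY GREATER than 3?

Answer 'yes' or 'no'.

Answer: no

Derivation:
Current gcd = 3
gcd of all OTHER numbers (without N[0]=6): gcd([39, 6]) = 3
The new gcd after any change is gcd(3, new_value).
This can be at most 3.
Since 3 = old gcd 3, the gcd can only stay the same or decrease.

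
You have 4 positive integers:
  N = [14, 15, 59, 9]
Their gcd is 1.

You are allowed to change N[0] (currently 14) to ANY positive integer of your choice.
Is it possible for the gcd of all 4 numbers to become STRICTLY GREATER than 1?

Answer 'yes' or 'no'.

Answer: no

Derivation:
Current gcd = 1
gcd of all OTHER numbers (without N[0]=14): gcd([15, 59, 9]) = 1
The new gcd after any change is gcd(1, new_value).
This can be at most 1.
Since 1 = old gcd 1, the gcd can only stay the same or decrease.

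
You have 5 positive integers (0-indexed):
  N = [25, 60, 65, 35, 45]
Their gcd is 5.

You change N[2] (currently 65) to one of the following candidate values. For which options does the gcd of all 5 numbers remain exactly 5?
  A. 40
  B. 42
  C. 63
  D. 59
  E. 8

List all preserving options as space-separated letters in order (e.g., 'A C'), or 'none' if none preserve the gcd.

Answer: A

Derivation:
Old gcd = 5; gcd of others (without N[2]) = 5
New gcd for candidate v: gcd(5, v). Preserves old gcd iff gcd(5, v) = 5.
  Option A: v=40, gcd(5,40)=5 -> preserves
  Option B: v=42, gcd(5,42)=1 -> changes
  Option C: v=63, gcd(5,63)=1 -> changes
  Option D: v=59, gcd(5,59)=1 -> changes
  Option E: v=8, gcd(5,8)=1 -> changes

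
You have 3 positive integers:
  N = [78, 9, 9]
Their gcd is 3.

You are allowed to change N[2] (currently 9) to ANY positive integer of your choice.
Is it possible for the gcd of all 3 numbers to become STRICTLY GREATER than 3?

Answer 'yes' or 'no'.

Current gcd = 3
gcd of all OTHER numbers (without N[2]=9): gcd([78, 9]) = 3
The new gcd after any change is gcd(3, new_value).
This can be at most 3.
Since 3 = old gcd 3, the gcd can only stay the same or decrease.

Answer: no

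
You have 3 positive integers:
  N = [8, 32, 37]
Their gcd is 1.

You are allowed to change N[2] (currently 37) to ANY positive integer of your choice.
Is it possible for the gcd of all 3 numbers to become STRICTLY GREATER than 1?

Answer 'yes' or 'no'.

Answer: yes

Derivation:
Current gcd = 1
gcd of all OTHER numbers (without N[2]=37): gcd([8, 32]) = 8
The new gcd after any change is gcd(8, new_value).
This can be at most 8.
Since 8 > old gcd 1, the gcd CAN increase (e.g., set N[2] = 8).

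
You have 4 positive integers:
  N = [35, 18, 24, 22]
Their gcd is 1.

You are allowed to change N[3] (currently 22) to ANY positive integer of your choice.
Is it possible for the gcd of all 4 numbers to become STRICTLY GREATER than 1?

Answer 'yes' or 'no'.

Current gcd = 1
gcd of all OTHER numbers (without N[3]=22): gcd([35, 18, 24]) = 1
The new gcd after any change is gcd(1, new_value).
This can be at most 1.
Since 1 = old gcd 1, the gcd can only stay the same or decrease.

Answer: no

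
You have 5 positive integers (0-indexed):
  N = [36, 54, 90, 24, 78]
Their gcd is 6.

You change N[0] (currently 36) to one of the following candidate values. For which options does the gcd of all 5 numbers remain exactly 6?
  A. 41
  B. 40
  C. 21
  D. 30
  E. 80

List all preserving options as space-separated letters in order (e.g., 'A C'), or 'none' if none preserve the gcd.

Answer: D

Derivation:
Old gcd = 6; gcd of others (without N[0]) = 6
New gcd for candidate v: gcd(6, v). Preserves old gcd iff gcd(6, v) = 6.
  Option A: v=41, gcd(6,41)=1 -> changes
  Option B: v=40, gcd(6,40)=2 -> changes
  Option C: v=21, gcd(6,21)=3 -> changes
  Option D: v=30, gcd(6,30)=6 -> preserves
  Option E: v=80, gcd(6,80)=2 -> changes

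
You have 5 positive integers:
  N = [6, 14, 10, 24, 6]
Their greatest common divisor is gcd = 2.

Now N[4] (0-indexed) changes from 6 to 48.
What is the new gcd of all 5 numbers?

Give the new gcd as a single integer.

Numbers: [6, 14, 10, 24, 6], gcd = 2
Change: index 4, 6 -> 48
gcd of the OTHER numbers (without index 4): gcd([6, 14, 10, 24]) = 2
New gcd = gcd(g_others, new_val) = gcd(2, 48) = 2

Answer: 2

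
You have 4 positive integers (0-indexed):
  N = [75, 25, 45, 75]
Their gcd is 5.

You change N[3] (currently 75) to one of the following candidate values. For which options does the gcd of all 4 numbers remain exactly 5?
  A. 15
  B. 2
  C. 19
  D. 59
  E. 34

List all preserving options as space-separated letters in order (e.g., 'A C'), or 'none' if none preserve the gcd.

Answer: A

Derivation:
Old gcd = 5; gcd of others (without N[3]) = 5
New gcd for candidate v: gcd(5, v). Preserves old gcd iff gcd(5, v) = 5.
  Option A: v=15, gcd(5,15)=5 -> preserves
  Option B: v=2, gcd(5,2)=1 -> changes
  Option C: v=19, gcd(5,19)=1 -> changes
  Option D: v=59, gcd(5,59)=1 -> changes
  Option E: v=34, gcd(5,34)=1 -> changes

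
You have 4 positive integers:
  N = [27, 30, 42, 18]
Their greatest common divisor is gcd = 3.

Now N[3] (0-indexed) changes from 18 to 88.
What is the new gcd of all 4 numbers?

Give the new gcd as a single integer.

Answer: 1

Derivation:
Numbers: [27, 30, 42, 18], gcd = 3
Change: index 3, 18 -> 88
gcd of the OTHER numbers (without index 3): gcd([27, 30, 42]) = 3
New gcd = gcd(g_others, new_val) = gcd(3, 88) = 1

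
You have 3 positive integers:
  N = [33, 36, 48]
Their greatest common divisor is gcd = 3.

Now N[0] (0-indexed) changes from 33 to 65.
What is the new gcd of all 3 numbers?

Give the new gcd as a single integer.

Numbers: [33, 36, 48], gcd = 3
Change: index 0, 33 -> 65
gcd of the OTHER numbers (without index 0): gcd([36, 48]) = 12
New gcd = gcd(g_others, new_val) = gcd(12, 65) = 1

Answer: 1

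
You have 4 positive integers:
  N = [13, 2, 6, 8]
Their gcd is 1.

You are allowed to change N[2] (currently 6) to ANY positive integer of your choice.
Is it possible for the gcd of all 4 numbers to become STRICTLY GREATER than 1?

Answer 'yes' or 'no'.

Current gcd = 1
gcd of all OTHER numbers (without N[2]=6): gcd([13, 2, 8]) = 1
The new gcd after any change is gcd(1, new_value).
This can be at most 1.
Since 1 = old gcd 1, the gcd can only stay the same or decrease.

Answer: no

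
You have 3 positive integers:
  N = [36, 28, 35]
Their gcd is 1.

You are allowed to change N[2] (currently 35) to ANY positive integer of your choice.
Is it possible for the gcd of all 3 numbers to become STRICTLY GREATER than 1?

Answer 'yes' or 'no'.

Answer: yes

Derivation:
Current gcd = 1
gcd of all OTHER numbers (without N[2]=35): gcd([36, 28]) = 4
The new gcd after any change is gcd(4, new_value).
This can be at most 4.
Since 4 > old gcd 1, the gcd CAN increase (e.g., set N[2] = 4).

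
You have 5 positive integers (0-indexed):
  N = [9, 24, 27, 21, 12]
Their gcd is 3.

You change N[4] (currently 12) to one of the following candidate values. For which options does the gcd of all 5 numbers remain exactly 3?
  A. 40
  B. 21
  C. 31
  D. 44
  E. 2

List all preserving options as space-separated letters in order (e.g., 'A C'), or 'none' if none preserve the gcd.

Old gcd = 3; gcd of others (without N[4]) = 3
New gcd for candidate v: gcd(3, v). Preserves old gcd iff gcd(3, v) = 3.
  Option A: v=40, gcd(3,40)=1 -> changes
  Option B: v=21, gcd(3,21)=3 -> preserves
  Option C: v=31, gcd(3,31)=1 -> changes
  Option D: v=44, gcd(3,44)=1 -> changes
  Option E: v=2, gcd(3,2)=1 -> changes

Answer: B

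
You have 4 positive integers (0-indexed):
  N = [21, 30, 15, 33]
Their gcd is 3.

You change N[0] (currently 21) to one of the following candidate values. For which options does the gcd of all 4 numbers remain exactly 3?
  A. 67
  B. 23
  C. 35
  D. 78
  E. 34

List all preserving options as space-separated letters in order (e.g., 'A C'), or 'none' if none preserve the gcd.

Old gcd = 3; gcd of others (without N[0]) = 3
New gcd for candidate v: gcd(3, v). Preserves old gcd iff gcd(3, v) = 3.
  Option A: v=67, gcd(3,67)=1 -> changes
  Option B: v=23, gcd(3,23)=1 -> changes
  Option C: v=35, gcd(3,35)=1 -> changes
  Option D: v=78, gcd(3,78)=3 -> preserves
  Option E: v=34, gcd(3,34)=1 -> changes

Answer: D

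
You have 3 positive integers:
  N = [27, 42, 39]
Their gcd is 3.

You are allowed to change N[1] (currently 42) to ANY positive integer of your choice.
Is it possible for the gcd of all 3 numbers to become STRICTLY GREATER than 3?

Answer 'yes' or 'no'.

Answer: no

Derivation:
Current gcd = 3
gcd of all OTHER numbers (without N[1]=42): gcd([27, 39]) = 3
The new gcd after any change is gcd(3, new_value).
This can be at most 3.
Since 3 = old gcd 3, the gcd can only stay the same or decrease.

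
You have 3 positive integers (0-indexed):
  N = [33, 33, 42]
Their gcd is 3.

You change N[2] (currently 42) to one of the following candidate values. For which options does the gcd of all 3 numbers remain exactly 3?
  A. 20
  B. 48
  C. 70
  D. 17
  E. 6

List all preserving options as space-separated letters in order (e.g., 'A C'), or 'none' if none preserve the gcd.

Answer: B E

Derivation:
Old gcd = 3; gcd of others (without N[2]) = 33
New gcd for candidate v: gcd(33, v). Preserves old gcd iff gcd(33, v) = 3.
  Option A: v=20, gcd(33,20)=1 -> changes
  Option B: v=48, gcd(33,48)=3 -> preserves
  Option C: v=70, gcd(33,70)=1 -> changes
  Option D: v=17, gcd(33,17)=1 -> changes
  Option E: v=6, gcd(33,6)=3 -> preserves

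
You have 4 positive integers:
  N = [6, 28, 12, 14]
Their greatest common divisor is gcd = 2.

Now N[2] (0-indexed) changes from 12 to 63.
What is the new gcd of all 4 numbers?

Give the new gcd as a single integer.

Answer: 1

Derivation:
Numbers: [6, 28, 12, 14], gcd = 2
Change: index 2, 12 -> 63
gcd of the OTHER numbers (without index 2): gcd([6, 28, 14]) = 2
New gcd = gcd(g_others, new_val) = gcd(2, 63) = 1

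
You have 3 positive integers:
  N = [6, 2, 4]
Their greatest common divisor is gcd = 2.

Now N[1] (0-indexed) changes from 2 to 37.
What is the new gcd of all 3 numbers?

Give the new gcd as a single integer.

Numbers: [6, 2, 4], gcd = 2
Change: index 1, 2 -> 37
gcd of the OTHER numbers (without index 1): gcd([6, 4]) = 2
New gcd = gcd(g_others, new_val) = gcd(2, 37) = 1

Answer: 1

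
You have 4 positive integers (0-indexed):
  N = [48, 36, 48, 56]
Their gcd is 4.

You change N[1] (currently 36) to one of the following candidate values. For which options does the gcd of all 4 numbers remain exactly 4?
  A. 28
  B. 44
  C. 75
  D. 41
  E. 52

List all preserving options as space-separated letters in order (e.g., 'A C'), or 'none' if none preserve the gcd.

Answer: A B E

Derivation:
Old gcd = 4; gcd of others (without N[1]) = 8
New gcd for candidate v: gcd(8, v). Preserves old gcd iff gcd(8, v) = 4.
  Option A: v=28, gcd(8,28)=4 -> preserves
  Option B: v=44, gcd(8,44)=4 -> preserves
  Option C: v=75, gcd(8,75)=1 -> changes
  Option D: v=41, gcd(8,41)=1 -> changes
  Option E: v=52, gcd(8,52)=4 -> preserves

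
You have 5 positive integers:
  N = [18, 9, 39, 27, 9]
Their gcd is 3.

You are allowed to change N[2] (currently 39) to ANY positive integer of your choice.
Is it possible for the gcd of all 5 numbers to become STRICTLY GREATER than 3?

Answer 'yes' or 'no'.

Current gcd = 3
gcd of all OTHER numbers (without N[2]=39): gcd([18, 9, 27, 9]) = 9
The new gcd after any change is gcd(9, new_value).
This can be at most 9.
Since 9 > old gcd 3, the gcd CAN increase (e.g., set N[2] = 9).

Answer: yes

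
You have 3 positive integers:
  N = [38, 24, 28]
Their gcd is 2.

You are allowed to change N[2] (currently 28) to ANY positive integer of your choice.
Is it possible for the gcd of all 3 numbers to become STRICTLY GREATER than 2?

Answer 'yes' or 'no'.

Answer: no

Derivation:
Current gcd = 2
gcd of all OTHER numbers (without N[2]=28): gcd([38, 24]) = 2
The new gcd after any change is gcd(2, new_value).
This can be at most 2.
Since 2 = old gcd 2, the gcd can only stay the same or decrease.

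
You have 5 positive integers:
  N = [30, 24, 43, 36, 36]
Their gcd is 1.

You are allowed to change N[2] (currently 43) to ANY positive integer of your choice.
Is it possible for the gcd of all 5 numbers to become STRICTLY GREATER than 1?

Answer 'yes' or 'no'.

Answer: yes

Derivation:
Current gcd = 1
gcd of all OTHER numbers (without N[2]=43): gcd([30, 24, 36, 36]) = 6
The new gcd after any change is gcd(6, new_value).
This can be at most 6.
Since 6 > old gcd 1, the gcd CAN increase (e.g., set N[2] = 6).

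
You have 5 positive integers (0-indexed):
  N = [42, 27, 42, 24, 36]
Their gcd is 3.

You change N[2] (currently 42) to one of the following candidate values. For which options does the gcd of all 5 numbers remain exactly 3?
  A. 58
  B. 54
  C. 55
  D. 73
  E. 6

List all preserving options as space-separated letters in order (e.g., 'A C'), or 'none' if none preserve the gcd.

Old gcd = 3; gcd of others (without N[2]) = 3
New gcd for candidate v: gcd(3, v). Preserves old gcd iff gcd(3, v) = 3.
  Option A: v=58, gcd(3,58)=1 -> changes
  Option B: v=54, gcd(3,54)=3 -> preserves
  Option C: v=55, gcd(3,55)=1 -> changes
  Option D: v=73, gcd(3,73)=1 -> changes
  Option E: v=6, gcd(3,6)=3 -> preserves

Answer: B E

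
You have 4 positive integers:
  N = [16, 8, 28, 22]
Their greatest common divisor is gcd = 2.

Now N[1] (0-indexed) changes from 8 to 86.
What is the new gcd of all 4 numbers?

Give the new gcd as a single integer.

Numbers: [16, 8, 28, 22], gcd = 2
Change: index 1, 8 -> 86
gcd of the OTHER numbers (without index 1): gcd([16, 28, 22]) = 2
New gcd = gcd(g_others, new_val) = gcd(2, 86) = 2

Answer: 2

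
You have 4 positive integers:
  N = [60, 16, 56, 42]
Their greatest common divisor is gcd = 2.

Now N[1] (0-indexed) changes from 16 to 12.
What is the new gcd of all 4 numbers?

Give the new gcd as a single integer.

Numbers: [60, 16, 56, 42], gcd = 2
Change: index 1, 16 -> 12
gcd of the OTHER numbers (without index 1): gcd([60, 56, 42]) = 2
New gcd = gcd(g_others, new_val) = gcd(2, 12) = 2

Answer: 2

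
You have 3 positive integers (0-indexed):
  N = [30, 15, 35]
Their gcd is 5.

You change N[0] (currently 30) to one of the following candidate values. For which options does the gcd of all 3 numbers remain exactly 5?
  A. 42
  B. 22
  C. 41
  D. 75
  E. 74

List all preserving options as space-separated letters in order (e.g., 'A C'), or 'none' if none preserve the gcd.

Answer: D

Derivation:
Old gcd = 5; gcd of others (without N[0]) = 5
New gcd for candidate v: gcd(5, v). Preserves old gcd iff gcd(5, v) = 5.
  Option A: v=42, gcd(5,42)=1 -> changes
  Option B: v=22, gcd(5,22)=1 -> changes
  Option C: v=41, gcd(5,41)=1 -> changes
  Option D: v=75, gcd(5,75)=5 -> preserves
  Option E: v=74, gcd(5,74)=1 -> changes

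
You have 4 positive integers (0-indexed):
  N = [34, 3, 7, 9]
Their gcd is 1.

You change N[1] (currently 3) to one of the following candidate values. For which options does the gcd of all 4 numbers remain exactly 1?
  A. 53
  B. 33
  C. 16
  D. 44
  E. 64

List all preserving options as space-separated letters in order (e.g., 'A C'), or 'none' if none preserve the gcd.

Answer: A B C D E

Derivation:
Old gcd = 1; gcd of others (without N[1]) = 1
New gcd for candidate v: gcd(1, v). Preserves old gcd iff gcd(1, v) = 1.
  Option A: v=53, gcd(1,53)=1 -> preserves
  Option B: v=33, gcd(1,33)=1 -> preserves
  Option C: v=16, gcd(1,16)=1 -> preserves
  Option D: v=44, gcd(1,44)=1 -> preserves
  Option E: v=64, gcd(1,64)=1 -> preserves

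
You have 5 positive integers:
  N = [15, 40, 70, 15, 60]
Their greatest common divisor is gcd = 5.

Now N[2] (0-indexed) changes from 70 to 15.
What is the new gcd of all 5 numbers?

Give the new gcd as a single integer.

Numbers: [15, 40, 70, 15, 60], gcd = 5
Change: index 2, 70 -> 15
gcd of the OTHER numbers (without index 2): gcd([15, 40, 15, 60]) = 5
New gcd = gcd(g_others, new_val) = gcd(5, 15) = 5

Answer: 5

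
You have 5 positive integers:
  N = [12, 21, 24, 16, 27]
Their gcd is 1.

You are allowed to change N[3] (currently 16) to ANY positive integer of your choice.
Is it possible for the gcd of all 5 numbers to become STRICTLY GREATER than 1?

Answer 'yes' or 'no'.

Current gcd = 1
gcd of all OTHER numbers (without N[3]=16): gcd([12, 21, 24, 27]) = 3
The new gcd after any change is gcd(3, new_value).
This can be at most 3.
Since 3 > old gcd 1, the gcd CAN increase (e.g., set N[3] = 3).

Answer: yes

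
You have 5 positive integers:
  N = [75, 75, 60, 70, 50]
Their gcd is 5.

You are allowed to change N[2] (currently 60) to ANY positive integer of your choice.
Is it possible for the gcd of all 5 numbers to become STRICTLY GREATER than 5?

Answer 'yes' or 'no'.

Answer: no

Derivation:
Current gcd = 5
gcd of all OTHER numbers (without N[2]=60): gcd([75, 75, 70, 50]) = 5
The new gcd after any change is gcd(5, new_value).
This can be at most 5.
Since 5 = old gcd 5, the gcd can only stay the same or decrease.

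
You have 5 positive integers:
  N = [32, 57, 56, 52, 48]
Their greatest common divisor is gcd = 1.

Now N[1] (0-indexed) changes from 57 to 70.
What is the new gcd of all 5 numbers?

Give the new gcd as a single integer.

Answer: 2

Derivation:
Numbers: [32, 57, 56, 52, 48], gcd = 1
Change: index 1, 57 -> 70
gcd of the OTHER numbers (without index 1): gcd([32, 56, 52, 48]) = 4
New gcd = gcd(g_others, new_val) = gcd(4, 70) = 2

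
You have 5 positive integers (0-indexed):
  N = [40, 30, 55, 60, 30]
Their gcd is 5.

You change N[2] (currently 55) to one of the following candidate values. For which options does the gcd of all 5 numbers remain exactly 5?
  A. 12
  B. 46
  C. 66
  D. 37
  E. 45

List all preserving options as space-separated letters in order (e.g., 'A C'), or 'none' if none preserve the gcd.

Answer: E

Derivation:
Old gcd = 5; gcd of others (without N[2]) = 10
New gcd for candidate v: gcd(10, v). Preserves old gcd iff gcd(10, v) = 5.
  Option A: v=12, gcd(10,12)=2 -> changes
  Option B: v=46, gcd(10,46)=2 -> changes
  Option C: v=66, gcd(10,66)=2 -> changes
  Option D: v=37, gcd(10,37)=1 -> changes
  Option E: v=45, gcd(10,45)=5 -> preserves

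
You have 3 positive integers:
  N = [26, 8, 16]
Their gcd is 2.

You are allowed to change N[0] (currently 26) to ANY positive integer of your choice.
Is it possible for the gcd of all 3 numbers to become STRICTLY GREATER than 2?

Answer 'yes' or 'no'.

Current gcd = 2
gcd of all OTHER numbers (without N[0]=26): gcd([8, 16]) = 8
The new gcd after any change is gcd(8, new_value).
This can be at most 8.
Since 8 > old gcd 2, the gcd CAN increase (e.g., set N[0] = 8).

Answer: yes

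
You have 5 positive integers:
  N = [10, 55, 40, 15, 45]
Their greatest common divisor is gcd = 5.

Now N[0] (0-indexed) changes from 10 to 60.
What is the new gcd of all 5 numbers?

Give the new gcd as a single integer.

Numbers: [10, 55, 40, 15, 45], gcd = 5
Change: index 0, 10 -> 60
gcd of the OTHER numbers (without index 0): gcd([55, 40, 15, 45]) = 5
New gcd = gcd(g_others, new_val) = gcd(5, 60) = 5

Answer: 5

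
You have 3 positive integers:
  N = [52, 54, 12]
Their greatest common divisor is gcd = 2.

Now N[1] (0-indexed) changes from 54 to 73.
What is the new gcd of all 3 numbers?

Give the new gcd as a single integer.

Numbers: [52, 54, 12], gcd = 2
Change: index 1, 54 -> 73
gcd of the OTHER numbers (without index 1): gcd([52, 12]) = 4
New gcd = gcd(g_others, new_val) = gcd(4, 73) = 1

Answer: 1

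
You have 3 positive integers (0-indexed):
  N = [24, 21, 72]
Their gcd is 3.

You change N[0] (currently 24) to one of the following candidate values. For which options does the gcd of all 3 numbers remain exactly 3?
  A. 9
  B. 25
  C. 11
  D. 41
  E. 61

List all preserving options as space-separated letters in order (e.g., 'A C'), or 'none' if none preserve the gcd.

Answer: A

Derivation:
Old gcd = 3; gcd of others (without N[0]) = 3
New gcd for candidate v: gcd(3, v). Preserves old gcd iff gcd(3, v) = 3.
  Option A: v=9, gcd(3,9)=3 -> preserves
  Option B: v=25, gcd(3,25)=1 -> changes
  Option C: v=11, gcd(3,11)=1 -> changes
  Option D: v=41, gcd(3,41)=1 -> changes
  Option E: v=61, gcd(3,61)=1 -> changes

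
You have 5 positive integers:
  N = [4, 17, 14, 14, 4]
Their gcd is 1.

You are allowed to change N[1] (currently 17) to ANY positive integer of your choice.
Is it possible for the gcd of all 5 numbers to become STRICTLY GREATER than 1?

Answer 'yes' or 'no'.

Current gcd = 1
gcd of all OTHER numbers (without N[1]=17): gcd([4, 14, 14, 4]) = 2
The new gcd after any change is gcd(2, new_value).
This can be at most 2.
Since 2 > old gcd 1, the gcd CAN increase (e.g., set N[1] = 2).

Answer: yes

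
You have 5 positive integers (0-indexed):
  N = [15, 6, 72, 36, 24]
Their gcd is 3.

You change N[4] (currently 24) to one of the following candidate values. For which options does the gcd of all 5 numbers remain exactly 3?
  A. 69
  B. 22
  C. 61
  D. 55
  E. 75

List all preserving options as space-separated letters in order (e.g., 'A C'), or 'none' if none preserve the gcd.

Old gcd = 3; gcd of others (without N[4]) = 3
New gcd for candidate v: gcd(3, v). Preserves old gcd iff gcd(3, v) = 3.
  Option A: v=69, gcd(3,69)=3 -> preserves
  Option B: v=22, gcd(3,22)=1 -> changes
  Option C: v=61, gcd(3,61)=1 -> changes
  Option D: v=55, gcd(3,55)=1 -> changes
  Option E: v=75, gcd(3,75)=3 -> preserves

Answer: A E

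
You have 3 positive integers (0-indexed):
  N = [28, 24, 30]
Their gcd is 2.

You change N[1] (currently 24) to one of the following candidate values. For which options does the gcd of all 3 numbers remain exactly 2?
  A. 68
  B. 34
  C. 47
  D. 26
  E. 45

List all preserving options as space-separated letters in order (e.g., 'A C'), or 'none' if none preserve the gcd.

Old gcd = 2; gcd of others (without N[1]) = 2
New gcd for candidate v: gcd(2, v). Preserves old gcd iff gcd(2, v) = 2.
  Option A: v=68, gcd(2,68)=2 -> preserves
  Option B: v=34, gcd(2,34)=2 -> preserves
  Option C: v=47, gcd(2,47)=1 -> changes
  Option D: v=26, gcd(2,26)=2 -> preserves
  Option E: v=45, gcd(2,45)=1 -> changes

Answer: A B D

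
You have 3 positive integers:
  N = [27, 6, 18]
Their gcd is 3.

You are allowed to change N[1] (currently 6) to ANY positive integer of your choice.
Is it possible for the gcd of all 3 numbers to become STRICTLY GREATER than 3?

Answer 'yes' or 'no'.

Answer: yes

Derivation:
Current gcd = 3
gcd of all OTHER numbers (without N[1]=6): gcd([27, 18]) = 9
The new gcd after any change is gcd(9, new_value).
This can be at most 9.
Since 9 > old gcd 3, the gcd CAN increase (e.g., set N[1] = 9).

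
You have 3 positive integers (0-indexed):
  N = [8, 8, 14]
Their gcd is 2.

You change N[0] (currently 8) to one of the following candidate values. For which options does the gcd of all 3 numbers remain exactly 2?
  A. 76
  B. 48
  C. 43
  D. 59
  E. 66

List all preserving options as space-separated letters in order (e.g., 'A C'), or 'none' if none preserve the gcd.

Old gcd = 2; gcd of others (without N[0]) = 2
New gcd for candidate v: gcd(2, v). Preserves old gcd iff gcd(2, v) = 2.
  Option A: v=76, gcd(2,76)=2 -> preserves
  Option B: v=48, gcd(2,48)=2 -> preserves
  Option C: v=43, gcd(2,43)=1 -> changes
  Option D: v=59, gcd(2,59)=1 -> changes
  Option E: v=66, gcd(2,66)=2 -> preserves

Answer: A B E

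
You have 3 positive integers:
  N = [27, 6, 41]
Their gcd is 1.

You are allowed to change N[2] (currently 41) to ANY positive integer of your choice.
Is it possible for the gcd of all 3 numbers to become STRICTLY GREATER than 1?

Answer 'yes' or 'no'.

Answer: yes

Derivation:
Current gcd = 1
gcd of all OTHER numbers (without N[2]=41): gcd([27, 6]) = 3
The new gcd after any change is gcd(3, new_value).
This can be at most 3.
Since 3 > old gcd 1, the gcd CAN increase (e.g., set N[2] = 3).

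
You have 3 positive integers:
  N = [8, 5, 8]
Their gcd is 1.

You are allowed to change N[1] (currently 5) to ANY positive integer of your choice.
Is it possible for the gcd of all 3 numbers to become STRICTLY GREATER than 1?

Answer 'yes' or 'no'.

Current gcd = 1
gcd of all OTHER numbers (without N[1]=5): gcd([8, 8]) = 8
The new gcd after any change is gcd(8, new_value).
This can be at most 8.
Since 8 > old gcd 1, the gcd CAN increase (e.g., set N[1] = 8).

Answer: yes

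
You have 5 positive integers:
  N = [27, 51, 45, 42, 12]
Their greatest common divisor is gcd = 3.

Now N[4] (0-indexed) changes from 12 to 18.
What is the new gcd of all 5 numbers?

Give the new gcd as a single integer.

Numbers: [27, 51, 45, 42, 12], gcd = 3
Change: index 4, 12 -> 18
gcd of the OTHER numbers (without index 4): gcd([27, 51, 45, 42]) = 3
New gcd = gcd(g_others, new_val) = gcd(3, 18) = 3

Answer: 3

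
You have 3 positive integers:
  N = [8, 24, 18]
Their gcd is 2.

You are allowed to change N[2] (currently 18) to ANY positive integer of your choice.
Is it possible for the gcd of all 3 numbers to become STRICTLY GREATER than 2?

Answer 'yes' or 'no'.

Answer: yes

Derivation:
Current gcd = 2
gcd of all OTHER numbers (without N[2]=18): gcd([8, 24]) = 8
The new gcd after any change is gcd(8, new_value).
This can be at most 8.
Since 8 > old gcd 2, the gcd CAN increase (e.g., set N[2] = 8).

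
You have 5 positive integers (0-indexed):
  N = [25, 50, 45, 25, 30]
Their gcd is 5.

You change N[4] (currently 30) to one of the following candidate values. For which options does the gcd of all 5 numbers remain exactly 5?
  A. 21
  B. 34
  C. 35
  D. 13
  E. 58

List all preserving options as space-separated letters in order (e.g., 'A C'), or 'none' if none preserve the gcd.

Answer: C

Derivation:
Old gcd = 5; gcd of others (without N[4]) = 5
New gcd for candidate v: gcd(5, v). Preserves old gcd iff gcd(5, v) = 5.
  Option A: v=21, gcd(5,21)=1 -> changes
  Option B: v=34, gcd(5,34)=1 -> changes
  Option C: v=35, gcd(5,35)=5 -> preserves
  Option D: v=13, gcd(5,13)=1 -> changes
  Option E: v=58, gcd(5,58)=1 -> changes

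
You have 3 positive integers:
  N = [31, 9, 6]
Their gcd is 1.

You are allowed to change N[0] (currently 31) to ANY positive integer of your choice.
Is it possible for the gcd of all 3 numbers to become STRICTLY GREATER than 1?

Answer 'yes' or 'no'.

Answer: yes

Derivation:
Current gcd = 1
gcd of all OTHER numbers (without N[0]=31): gcd([9, 6]) = 3
The new gcd after any change is gcd(3, new_value).
This can be at most 3.
Since 3 > old gcd 1, the gcd CAN increase (e.g., set N[0] = 3).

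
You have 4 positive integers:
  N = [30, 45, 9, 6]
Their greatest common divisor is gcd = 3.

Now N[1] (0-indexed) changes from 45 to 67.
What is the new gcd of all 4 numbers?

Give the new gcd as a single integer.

Answer: 1

Derivation:
Numbers: [30, 45, 9, 6], gcd = 3
Change: index 1, 45 -> 67
gcd of the OTHER numbers (without index 1): gcd([30, 9, 6]) = 3
New gcd = gcd(g_others, new_val) = gcd(3, 67) = 1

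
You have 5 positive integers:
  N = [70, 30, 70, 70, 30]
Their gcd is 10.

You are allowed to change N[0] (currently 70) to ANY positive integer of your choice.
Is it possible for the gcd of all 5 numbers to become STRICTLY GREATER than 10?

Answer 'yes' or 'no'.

Current gcd = 10
gcd of all OTHER numbers (without N[0]=70): gcd([30, 70, 70, 30]) = 10
The new gcd after any change is gcd(10, new_value).
This can be at most 10.
Since 10 = old gcd 10, the gcd can only stay the same or decrease.

Answer: no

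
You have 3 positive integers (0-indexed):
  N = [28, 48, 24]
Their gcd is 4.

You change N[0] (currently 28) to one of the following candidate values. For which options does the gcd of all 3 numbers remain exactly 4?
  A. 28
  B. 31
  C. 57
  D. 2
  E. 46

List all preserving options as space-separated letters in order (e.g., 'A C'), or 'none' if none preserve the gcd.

Old gcd = 4; gcd of others (without N[0]) = 24
New gcd for candidate v: gcd(24, v). Preserves old gcd iff gcd(24, v) = 4.
  Option A: v=28, gcd(24,28)=4 -> preserves
  Option B: v=31, gcd(24,31)=1 -> changes
  Option C: v=57, gcd(24,57)=3 -> changes
  Option D: v=2, gcd(24,2)=2 -> changes
  Option E: v=46, gcd(24,46)=2 -> changes

Answer: A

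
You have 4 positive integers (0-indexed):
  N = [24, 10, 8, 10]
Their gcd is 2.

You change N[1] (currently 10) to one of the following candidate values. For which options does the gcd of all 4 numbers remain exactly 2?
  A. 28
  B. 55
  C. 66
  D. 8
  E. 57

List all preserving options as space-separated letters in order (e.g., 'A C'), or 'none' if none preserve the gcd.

Answer: A C D

Derivation:
Old gcd = 2; gcd of others (without N[1]) = 2
New gcd for candidate v: gcd(2, v). Preserves old gcd iff gcd(2, v) = 2.
  Option A: v=28, gcd(2,28)=2 -> preserves
  Option B: v=55, gcd(2,55)=1 -> changes
  Option C: v=66, gcd(2,66)=2 -> preserves
  Option D: v=8, gcd(2,8)=2 -> preserves
  Option E: v=57, gcd(2,57)=1 -> changes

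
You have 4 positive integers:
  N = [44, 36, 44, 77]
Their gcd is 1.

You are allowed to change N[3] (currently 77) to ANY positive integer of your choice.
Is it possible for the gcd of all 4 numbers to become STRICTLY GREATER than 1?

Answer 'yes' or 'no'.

Current gcd = 1
gcd of all OTHER numbers (without N[3]=77): gcd([44, 36, 44]) = 4
The new gcd after any change is gcd(4, new_value).
This can be at most 4.
Since 4 > old gcd 1, the gcd CAN increase (e.g., set N[3] = 4).

Answer: yes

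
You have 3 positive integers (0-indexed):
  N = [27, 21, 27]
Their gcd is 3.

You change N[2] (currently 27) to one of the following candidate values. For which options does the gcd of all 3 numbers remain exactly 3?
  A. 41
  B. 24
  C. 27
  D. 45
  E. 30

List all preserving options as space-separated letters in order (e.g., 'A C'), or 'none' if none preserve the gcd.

Old gcd = 3; gcd of others (without N[2]) = 3
New gcd for candidate v: gcd(3, v). Preserves old gcd iff gcd(3, v) = 3.
  Option A: v=41, gcd(3,41)=1 -> changes
  Option B: v=24, gcd(3,24)=3 -> preserves
  Option C: v=27, gcd(3,27)=3 -> preserves
  Option D: v=45, gcd(3,45)=3 -> preserves
  Option E: v=30, gcd(3,30)=3 -> preserves

Answer: B C D E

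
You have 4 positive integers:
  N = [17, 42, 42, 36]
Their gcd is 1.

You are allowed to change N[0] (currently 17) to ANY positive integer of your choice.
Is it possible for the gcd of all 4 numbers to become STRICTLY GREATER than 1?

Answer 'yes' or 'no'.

Answer: yes

Derivation:
Current gcd = 1
gcd of all OTHER numbers (without N[0]=17): gcd([42, 42, 36]) = 6
The new gcd after any change is gcd(6, new_value).
This can be at most 6.
Since 6 > old gcd 1, the gcd CAN increase (e.g., set N[0] = 6).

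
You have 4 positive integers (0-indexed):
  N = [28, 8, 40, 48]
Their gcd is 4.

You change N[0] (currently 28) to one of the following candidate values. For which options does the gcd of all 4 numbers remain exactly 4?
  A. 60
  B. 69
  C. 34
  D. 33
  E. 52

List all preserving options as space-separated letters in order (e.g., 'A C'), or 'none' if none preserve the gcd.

Answer: A E

Derivation:
Old gcd = 4; gcd of others (without N[0]) = 8
New gcd for candidate v: gcd(8, v). Preserves old gcd iff gcd(8, v) = 4.
  Option A: v=60, gcd(8,60)=4 -> preserves
  Option B: v=69, gcd(8,69)=1 -> changes
  Option C: v=34, gcd(8,34)=2 -> changes
  Option D: v=33, gcd(8,33)=1 -> changes
  Option E: v=52, gcd(8,52)=4 -> preserves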